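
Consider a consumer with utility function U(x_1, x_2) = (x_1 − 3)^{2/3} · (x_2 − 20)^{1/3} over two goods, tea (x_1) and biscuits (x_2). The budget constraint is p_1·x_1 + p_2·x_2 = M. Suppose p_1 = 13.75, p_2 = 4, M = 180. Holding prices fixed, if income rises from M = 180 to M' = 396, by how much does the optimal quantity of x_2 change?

This is Cobb-Douglas in (x_1−3, x_2−20): tangency gives 2/3·p_2·(x_2−20) = 1/3·p_1·(x_1−3).
After buying the subsistence bundle (3, 20), a share 2/3 of the remaining income goes to x_1: x_1* = 3 + 2/3·(M − 3p_1 − 20p_2)/p_1.
Discretionary income = 180 − 3·13.75 − 20·4 = 58.75; x_2* = 20 + 1/3·58.75/4 = 24.8958.
At M' = 396: x_2* = 42.8958. Change: 42.8958 − 24.8958 = 18.

Δx_2* = 18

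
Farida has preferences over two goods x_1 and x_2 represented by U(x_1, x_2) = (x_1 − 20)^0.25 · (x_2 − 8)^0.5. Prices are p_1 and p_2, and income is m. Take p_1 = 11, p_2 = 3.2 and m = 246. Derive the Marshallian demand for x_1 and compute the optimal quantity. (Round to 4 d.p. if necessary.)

x_1* = 20.0121

Let x_1' = x_1−20, x_2' = x_2−8. MRS = (1/2)·x_2'/x_1' = p_1/p_2.
After buying the subsistence bundle (20, 8), a share 1/3 of the remaining income goes to x_1: x_1* = 20 + 1/3·(m − 20p_1 − 8p_2)/p_1.
Discretionary income = 246 − 20·11 − 8·3.2 = 0.4; x_1* = 20 + 1/3·0.4/11 = 20.0121.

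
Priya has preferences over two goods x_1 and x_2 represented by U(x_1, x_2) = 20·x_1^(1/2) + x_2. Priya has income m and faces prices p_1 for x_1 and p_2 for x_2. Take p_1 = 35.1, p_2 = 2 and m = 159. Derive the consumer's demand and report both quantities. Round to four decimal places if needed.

x_1* = 0.3247, x_2* = 73.802

MU_x_1 = 10/√x_1, MU_x_2 = 1. Tangency: 10/√x_1 = p_1/p_2.
Solve: √x_1 = 10·p_2/p_1, so x_1*(p_1,p_2) = (10·p_2/p_1)², and x_2* = (m − p_1·x_1*)/p_2.
Plugging in: x_1* = (10·2/35.1)² = 0.3247, x_2* = 73.802.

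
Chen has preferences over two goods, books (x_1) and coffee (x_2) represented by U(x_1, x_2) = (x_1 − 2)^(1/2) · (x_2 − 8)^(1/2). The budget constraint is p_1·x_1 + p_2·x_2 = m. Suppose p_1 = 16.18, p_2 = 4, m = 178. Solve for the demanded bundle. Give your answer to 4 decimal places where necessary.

x_1* = 5.5117, x_2* = 22.205

This is Cobb-Douglas in (x_1−2, x_2−8): tangency gives 0.5·p_2·(x_2−8) = 0.5·p_1·(x_1−2).
Substituting into the budget: x_1* = 2 + 0.5·(m − 2·p_1 − 8·p_2)/p_1, and x_2* = 8 + 0.5·(…)/p_2.
Discretionary income = 178 − 2·16.18 − 8·4 = 113.64; x_1* = 2 + 0.5·113.64/16.18 = 5.5117; x_2* = 8 + 0.5·113.64/4 = 22.205.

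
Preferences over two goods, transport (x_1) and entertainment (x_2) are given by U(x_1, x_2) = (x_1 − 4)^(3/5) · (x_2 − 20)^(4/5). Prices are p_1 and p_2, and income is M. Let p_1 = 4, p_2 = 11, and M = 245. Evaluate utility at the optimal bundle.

Let x_1' = x_1−4, x_2' = x_2−20. MRS = (3/4)·x_2'/x_1' = p_1/p_2.
Substituting into the budget: x_1* = 4 + 3/7·(M − 4·p_1 − 20·p_2)/p_1, and x_2* = 20 + 4/7·(…)/p_2.
Discretionary income = 245 − 4·4 − 20·11 = 9; x_1* = 4 + 3/7·9/4 = 4.9643; x_2* = 20 + 4/7·9/11 = 20.4675.
Utility at the optimum: U(4.9643, 20.4675) = 0.5326.

V = 0.5326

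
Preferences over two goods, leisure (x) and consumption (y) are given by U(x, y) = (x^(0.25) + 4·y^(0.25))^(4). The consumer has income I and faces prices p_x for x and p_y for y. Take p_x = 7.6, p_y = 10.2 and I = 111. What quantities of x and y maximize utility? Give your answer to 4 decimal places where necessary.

x* = 2.1617, y* = 9.2717

MU_x ∝ x^(-0.75), MU_y ∝ 4·y^(-0.75), so MRS = (1/4)·(y/x)^(0.75) = p_x/p_y.
Hence y/x = (4·p_x/p_y)^(1/(0.75)), i.e. raised to the 4/3 power.
With the ratio pinned down, the budget gives x* = I/(p_x + p_y·(y/x)) and y* = (y/x)·x*.
Numerically y/x = 4.289084, so x* = 111/(7.6 + 10.2·4.289084) = 2.1617 and y* = 4.289084·2.1617 = 9.2717.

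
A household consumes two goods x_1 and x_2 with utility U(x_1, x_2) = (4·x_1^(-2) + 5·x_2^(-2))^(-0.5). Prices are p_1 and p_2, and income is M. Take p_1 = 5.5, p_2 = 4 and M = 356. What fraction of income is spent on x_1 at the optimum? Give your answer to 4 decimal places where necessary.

share on x_1 = 0.5344

MU_x_1 ∝ 4·x_1^(-3), MU_x_2 ∝ 5·x_2^(-3), so MRS = (4/5)·(x_2/x_1)^(3) = p_1/p_2.
Hence x_2/x_1 = ((5/4)·p_1/p_2)^(1/(3)), i.e. raised to the 1/3 power.
Substitute x_2 = (x_2/x_1)·x_1 into the budget: x_1* = M/(p_1 + p_2·(x_2/x_1)).
Numerically x_2/x_1 = 1.197855, so x_1* = 356/(5.5 + 4·1.197855) = 34.5919 and x_2* = 1.197855·34.5919 = 41.4361.
Expenditure on x_1: 5.5·34.5919 = 190.2556; share = 0.5344.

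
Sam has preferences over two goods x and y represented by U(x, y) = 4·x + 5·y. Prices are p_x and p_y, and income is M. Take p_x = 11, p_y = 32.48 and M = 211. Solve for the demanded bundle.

x gives more utility per dollar, so spend all income on x: x* = M/p_x, y* = 0.
Numerically: x* = 19.1818, y* = 0.

x* = 19.1818, y* = 0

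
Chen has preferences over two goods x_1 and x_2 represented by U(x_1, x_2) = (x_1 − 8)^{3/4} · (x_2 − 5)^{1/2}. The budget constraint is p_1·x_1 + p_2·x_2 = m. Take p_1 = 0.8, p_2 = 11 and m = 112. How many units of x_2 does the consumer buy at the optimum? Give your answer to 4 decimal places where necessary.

Let x_1' = x_1−8, x_2' = x_2−5. MRS = (3/2)·x_2'/x_1' = p_1/p_2.
After buying the subsistence bundle (8, 5), a share 0.6 of the remaining income goes to x_1: x_1* = 8 + 0.6·(m − 8p_1 − 5p_2)/p_1.
Discretionary income = 112 − 8·0.8 − 5·11 = 50.6; x_2* = 5 + 0.4·50.6/11 = 6.84.

x_2* = 6.84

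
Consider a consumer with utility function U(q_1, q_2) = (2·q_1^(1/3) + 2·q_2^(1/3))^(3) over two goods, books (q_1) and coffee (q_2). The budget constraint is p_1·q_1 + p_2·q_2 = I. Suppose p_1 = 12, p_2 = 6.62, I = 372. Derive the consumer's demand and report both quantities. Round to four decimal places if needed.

MRS = MU_q_1/MU_q_2 = (q_2/q_1)^(2/3). Set equal to p_1/p_2.
Solve for the ratio: q_2/q_1 = [p_1/p_2]^(1.5).
Substitute q_2 = (q_2/q_1)·q_1 into the budget: q_1* = I/(p_1 + p_2·(q_2/q_1)).
Numerically q_2/q_1 = 2.440534, so q_1* = 372/(12 + 6.62·2.440534) = 13.2119 and q_2* = 2.440534·13.2119 = 32.2442.

q_1* = 13.2119, q_2* = 32.2442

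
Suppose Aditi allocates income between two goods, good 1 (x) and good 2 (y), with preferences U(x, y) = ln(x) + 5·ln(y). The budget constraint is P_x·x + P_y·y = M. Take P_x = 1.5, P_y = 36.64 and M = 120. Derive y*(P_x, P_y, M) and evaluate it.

Demand: x*(P_x,P_y,M) = 1/6·M/P_x and y* = 5/6·M/P_y.
At P_x=1.5, P_y=36.64, M=120: y* = 5/6·120/36.64 = 2.7293.

y* = 2.7293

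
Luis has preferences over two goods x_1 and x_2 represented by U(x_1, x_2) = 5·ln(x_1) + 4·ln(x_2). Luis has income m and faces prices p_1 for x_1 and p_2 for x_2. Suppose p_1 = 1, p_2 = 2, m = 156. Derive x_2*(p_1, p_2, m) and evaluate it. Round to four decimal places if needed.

Tangency: MRS = (5/4)·x_2/x_1 = p_1/p_2.
Rearranging, p_2·x_2 = (4/5)·p_1·x_1. Substituting into the budget gives p_1·x_1·(1 + (4/5)) = m.
Demand: x_1*(p_1,p_2,m) = 5/9·m/p_1 and x_2* = 4/9·m/p_2.
At p_1=1, p_2=2, m=156: x_2* = 4/9·156/2 = 34.6667.

x_2* = 34.6667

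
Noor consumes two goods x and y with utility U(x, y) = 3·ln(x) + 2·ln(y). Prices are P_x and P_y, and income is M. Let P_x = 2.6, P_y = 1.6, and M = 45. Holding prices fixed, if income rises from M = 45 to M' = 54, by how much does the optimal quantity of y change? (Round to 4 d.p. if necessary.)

Δy* = 2.25

MU_x/MU_y = (3·y)/(2·x); tangency sets this equal to P_x/P_y.
Rearranging, P_y·y = (2/3)·P_x·x. Substituting into the budget gives P_x·x·(1 + (2/3)) = M.
Demand: x*(P_x,P_y,M) = 0.6·M/P_x and y* = 0.4·M/P_y.
At P_x=2.6, P_y=1.6, M=45: y* = 0.4·45/1.6 = 11.25.
At M' = 54: y* = 13.5. Change: 13.5 − 11.25 = 2.25.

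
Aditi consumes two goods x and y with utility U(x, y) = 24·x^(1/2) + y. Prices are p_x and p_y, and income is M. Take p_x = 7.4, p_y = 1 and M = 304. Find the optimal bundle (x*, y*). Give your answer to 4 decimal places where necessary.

Utility is quasi-linear in y; the FOC for x is 12/√x = p_x/p_y.
Solve: √x = 12·p_y/p_x, so x*(p_x,p_y) = (12·p_y/p_x)², and y* = (M − p_x·x*)/p_y.
Plugging in: x* = (12·1/7.4)² = 2.6297, y* = 284.5405.

x* = 2.6297, y* = 284.5405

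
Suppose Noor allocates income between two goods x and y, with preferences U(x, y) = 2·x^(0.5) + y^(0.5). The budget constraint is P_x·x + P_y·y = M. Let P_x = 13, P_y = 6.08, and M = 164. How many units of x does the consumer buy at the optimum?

x* = 8.221

From the CES first-order condition, 2·(y/x)^(0.5) = P_x/P_y.
Hence y/x = ((1/2)·P_x/P_y)^(1/(0.5)), i.e. raised to the 2 power.
Substitute y = (y/x)·x into the budget: x* = M/(P_x + P_y·(y/x)).
Numerically y/x = 1.14293, so x* = 164/(13 + 6.08·1.14293) = 8.221.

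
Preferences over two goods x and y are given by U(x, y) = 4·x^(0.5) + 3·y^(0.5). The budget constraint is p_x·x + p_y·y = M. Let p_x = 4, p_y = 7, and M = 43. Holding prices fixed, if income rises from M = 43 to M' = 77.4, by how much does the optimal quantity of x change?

Numerically y/x = 0.183673, so x* = 43/(4 + 7·0.183673) = 8.1351.
At M' = 77.4: x* = 14.6432. Change: 14.6432 − 8.1351 = 6.5081.

Δx* = 6.5081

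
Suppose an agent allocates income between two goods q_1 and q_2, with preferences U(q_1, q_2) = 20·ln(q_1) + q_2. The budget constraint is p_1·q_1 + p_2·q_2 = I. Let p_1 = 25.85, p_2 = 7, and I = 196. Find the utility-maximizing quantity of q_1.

Set MRS = p_1/p_2: (20/q_1)/1 = p_1/p_2.
So q_1*(p_1,p_2) = 20·p_2/p_1, independent of income; and q_2* = (I − 20·p_2)/p_2.
At the given prices: q_1* = 20·7/25.85 = 5.4159.

q_1* = 5.4159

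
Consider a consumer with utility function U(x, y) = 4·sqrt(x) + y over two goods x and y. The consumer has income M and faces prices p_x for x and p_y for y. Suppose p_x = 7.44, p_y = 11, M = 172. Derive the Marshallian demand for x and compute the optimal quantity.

MU_x = 2/√x, MU_y = 1. Tangency: 2/√x = p_x/p_y.
Thus x* = (2·p_y/p_x)² — independent of M — with the rest of income spent on y.
Plugging in: x* = (2·11/7.44)² = 8.7438.

x* = 8.7438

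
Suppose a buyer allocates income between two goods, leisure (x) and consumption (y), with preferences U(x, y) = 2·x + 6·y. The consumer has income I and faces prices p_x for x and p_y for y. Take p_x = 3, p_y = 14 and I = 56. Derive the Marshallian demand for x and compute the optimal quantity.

Linear utility — the consumer picks whichever good has higher MU/price: 2/3 = 0.6667 vs 6/14 = 0.4286.
x gives more utility per dollar, so spend all income on x: x* = I/p_x, y* = 0.
Numerically: x* = 18.6667, y* = 0.

x* = 18.6667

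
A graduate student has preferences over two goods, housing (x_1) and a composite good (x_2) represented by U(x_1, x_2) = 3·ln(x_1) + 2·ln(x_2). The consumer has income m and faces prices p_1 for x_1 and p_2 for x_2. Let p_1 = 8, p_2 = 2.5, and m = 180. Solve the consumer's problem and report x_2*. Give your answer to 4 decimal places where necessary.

MU_x_1/MU_x_2 = (3·x_2)/(2·x_1); tangency sets this equal to p_1/p_2.
Rearranging, p_2·x_2 = (2/3)·p_1·x_1. Substituting into the budget gives p_1·x_1·(1 + (2/3)) = m.
Demand: x_1*(p_1,p_2,m) = 0.6·m/p_1 and x_2* = 0.4·m/p_2.
At p_1=8, p_2=2.5, m=180: x_2* = 0.4·180/2.5 = 28.8.

x_2* = 28.8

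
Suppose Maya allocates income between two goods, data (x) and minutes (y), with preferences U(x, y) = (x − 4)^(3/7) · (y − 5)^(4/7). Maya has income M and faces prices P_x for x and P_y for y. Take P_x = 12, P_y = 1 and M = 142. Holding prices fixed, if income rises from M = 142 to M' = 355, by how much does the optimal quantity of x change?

Let x' = x−4, y' = y−5. MRS = (3/4)·y'/x' = P_x/P_y.
Substituting into the budget: x* = 4 + 3/7·(M − 4·P_x − 5·P_y)/P_x, and y* = 5 + 4/7·(…)/P_y.
Discretionary income = 142 − 4·12 − 5·1 = 89; x* = 4 + 3/7·89/12 = 7.1786.
At M' = 355: x* = 14.7857. Change: 14.7857 − 7.1786 = 7.6071.

Δx* = 7.6071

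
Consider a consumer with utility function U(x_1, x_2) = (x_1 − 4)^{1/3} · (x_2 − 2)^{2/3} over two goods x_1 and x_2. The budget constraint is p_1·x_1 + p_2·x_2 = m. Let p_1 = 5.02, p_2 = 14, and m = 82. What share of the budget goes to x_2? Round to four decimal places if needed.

MRS = (1/2)·(x_2−2)/(x_1−4). Tangency with p_1/p_2 gives x_2−2 = 2·(p_1/p_2)·(x_1−4).
After buying the subsistence bundle (4, 2), a share 1/3 of the remaining income goes to x_1: x_1* = 4 + 1/3·(m − 4p_1 − 2p_2)/p_1.
Discretionary income = 82 − 4·5.02 − 2·14 = 33.92; x_1* = 4 + 1/3·33.92/5.02 = 6.2523; x_2* = 2 + 2/3·33.92/14 = 3.6152.
Expenditure on x_2: 14·3.6152 = 50.6133; share = 0.6172.

share on x_2 = 0.6172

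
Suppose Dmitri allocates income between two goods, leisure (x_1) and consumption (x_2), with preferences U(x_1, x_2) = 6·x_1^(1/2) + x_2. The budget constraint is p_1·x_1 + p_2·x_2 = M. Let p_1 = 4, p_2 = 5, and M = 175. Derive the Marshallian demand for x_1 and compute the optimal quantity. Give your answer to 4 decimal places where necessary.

Utility is quasi-linear in x_2; the FOC for x_1 is 3/√x_1 = p_1/p_2.
Solve: √x_1 = 3·p_2/p_1, so x_1*(p_1,p_2) = (3·p_2/p_1)², and x_2* = (M − p_1·x_1*)/p_2.
Plugging in: x_1* = (3·5/4)² = 14.0625.

x_1* = 14.0625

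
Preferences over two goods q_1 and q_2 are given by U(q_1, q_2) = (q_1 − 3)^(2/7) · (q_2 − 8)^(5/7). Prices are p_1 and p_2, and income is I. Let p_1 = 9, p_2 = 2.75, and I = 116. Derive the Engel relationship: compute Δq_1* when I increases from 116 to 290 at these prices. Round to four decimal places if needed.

MRS = (2/5)·(q_2−8)/(q_1−3). Tangency with p_1/p_2 gives q_2−8 = (5/2)·(p_1/p_2)·(q_1−3).
After buying the subsistence bundle (3, 8), a share 2/7 of the remaining income goes to q_1: q_1* = 3 + 2/7·(I − 3p_1 − 8p_2)/p_1.
Discretionary income = 116 − 3·9 − 8·2.75 = 67; q_1* = 3 + 2/7·67/9 = 5.127.
At I' = 290: q_1* = 10.6508. Change: 10.6508 − 5.127 = 5.5238.

Δq_1* = 5.5238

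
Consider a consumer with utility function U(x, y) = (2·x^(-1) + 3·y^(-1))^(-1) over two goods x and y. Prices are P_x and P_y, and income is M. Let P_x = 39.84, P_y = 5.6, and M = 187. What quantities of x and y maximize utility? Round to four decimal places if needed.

MRS = MU_x/MU_y = (2/3)·(y/x)^(2). Set equal to P_x/P_y.
Hence y/x = ((3/2)·P_x/P_y)^(1/(2)), i.e. raised to the 0.5 power.
Substitute y = (y/x)·x into the budget: x* = M/(P_x + P_y·(y/x)).
Numerically y/x = 3.266715, so x* = 187/(39.84 + 5.6·3.266715) = 3.2167 and y* = 3.266715·3.2167 = 10.5081.

x* = 3.2167, y* = 10.5081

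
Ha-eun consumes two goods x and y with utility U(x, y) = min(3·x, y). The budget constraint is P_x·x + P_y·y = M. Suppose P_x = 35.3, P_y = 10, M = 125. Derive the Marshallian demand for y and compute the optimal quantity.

y* = 5.7427

Leontief preferences: the optimum is at the kink where x/1 = y/3, i.e. y = 3·x.
Budget: P_x·x + P_y·3·x = M, so (P_x + 3·P_y)·x = M.
Demand: x*(P_x,P_y,M) = M/(P_x + 3·P_y), y* = 3·M/(P_x + 3·P_y).
Here 35.3 + 3·10 = 65.3, giving y* = 5.7427.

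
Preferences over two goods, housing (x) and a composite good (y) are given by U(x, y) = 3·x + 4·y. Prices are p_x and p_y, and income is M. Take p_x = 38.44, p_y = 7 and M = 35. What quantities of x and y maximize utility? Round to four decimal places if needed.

x* = 0, y* = 5

Perfect substitutes: compare marginal utility per dollar. 3/p_x vs 4/p_y → 0.078 vs 0.5714.
y gives more utility per dollar, so spend all income on y: y* = M/p_y, x* = 0.
Numerically: x* = 0, y* = 5.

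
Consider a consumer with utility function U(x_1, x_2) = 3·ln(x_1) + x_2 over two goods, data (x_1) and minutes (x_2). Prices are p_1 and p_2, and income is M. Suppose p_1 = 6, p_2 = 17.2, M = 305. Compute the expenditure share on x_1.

share on x_1 = 0.1692

At the given prices: x_1* = 3·17.2/6 = 8.6, and x_2* = 14.7326.
Expenditure on x_1: 6·8.6 = 51.6; share = 0.1692.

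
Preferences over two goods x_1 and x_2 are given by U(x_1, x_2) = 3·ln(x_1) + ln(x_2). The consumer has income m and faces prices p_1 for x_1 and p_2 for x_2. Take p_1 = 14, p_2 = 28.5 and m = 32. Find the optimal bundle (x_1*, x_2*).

Tangency: MRS = 3·x_2/x_1 = p_1/p_2.
So 3·p_2·x_2 = p_1·x_1; combined with the budget, a share 0.75 of income goes to x_1.
Demand: x_1*(p_1,p_2,m) = 0.75·m/p_1 and x_2* = 0.25·m/p_2.
At p_1=14, p_2=28.5, m=32: x_1* = 0.75·32/14 = 1.7143, x_2* = 0.2807.

x_1* = 1.7143, x_2* = 0.2807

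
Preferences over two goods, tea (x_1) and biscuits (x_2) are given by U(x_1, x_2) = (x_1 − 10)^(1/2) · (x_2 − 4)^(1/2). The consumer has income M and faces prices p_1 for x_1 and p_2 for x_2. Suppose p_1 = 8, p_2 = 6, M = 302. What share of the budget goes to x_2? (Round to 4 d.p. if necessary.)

Let x_1' = x_1−10, x_2' = x_2−4. MRS = x_2'/x_1' = p_1/p_2.
Substituting into the budget: x_1* = 10 + 0.5·(M − 10·p_1 − 4·p_2)/p_1, and x_2* = 4 + 0.5·(…)/p_2.
Discretionary income = 302 − 10·8 − 4·6 = 198; x_1* = 10 + 0.5·198/8 = 22.375; x_2* = 4 + 0.5·198/6 = 20.5.
Expenditure on x_2: 6·20.5 = 123; share = 0.4073.

share on x_2 = 0.4073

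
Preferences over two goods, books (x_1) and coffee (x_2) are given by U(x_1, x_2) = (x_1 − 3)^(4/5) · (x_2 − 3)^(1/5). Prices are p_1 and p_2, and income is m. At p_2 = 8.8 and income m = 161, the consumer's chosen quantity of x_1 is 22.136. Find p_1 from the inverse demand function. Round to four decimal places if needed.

Let x_1' = x_1−3, x_2' = x_2−3. MRS = 4·x_2'/x_1' = p_1/p_2.
After buying the subsistence bundle (3, 3), a share 0.8 of the remaining income goes to x_1: x_1* = 3 + 0.8·(m − 3p_1 − 3p_2)/p_1.
Set x_1* = 22.136 in the demand function and solve for p_1: p_1 = 5.

p_1 = 5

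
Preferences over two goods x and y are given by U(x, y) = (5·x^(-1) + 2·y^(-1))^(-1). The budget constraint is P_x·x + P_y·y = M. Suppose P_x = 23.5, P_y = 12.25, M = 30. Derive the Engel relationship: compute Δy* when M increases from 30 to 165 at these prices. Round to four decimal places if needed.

With the ratio pinned down, the budget gives x* = M/(P_x + P_y·(y/x)) and y* = (y/x)·x*.
Numerically y/x = 0.875983, so x* = 30/(23.5 + 12.25·0.875983) = 0.8764 and y* = 0.875983·0.8764 = 0.7677.
At M' = 165: y* = 4.2224. Change: 4.2224 − 0.7677 = 3.4547.

Δy* = 3.4547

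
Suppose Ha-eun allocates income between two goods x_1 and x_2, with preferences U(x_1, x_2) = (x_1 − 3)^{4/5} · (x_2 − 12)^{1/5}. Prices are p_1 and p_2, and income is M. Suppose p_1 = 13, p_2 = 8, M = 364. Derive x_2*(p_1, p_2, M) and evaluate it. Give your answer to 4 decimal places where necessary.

Substituting into the budget: x_1* = 3 + 0.8·(M − 3·p_1 − 12·p_2)/p_1, and x_2* = 12 + 0.2·(…)/p_2.
Discretionary income = 364 − 3·13 − 12·8 = 229; x_2* = 12 + 0.2·229/8 = 17.725.

x_2* = 17.725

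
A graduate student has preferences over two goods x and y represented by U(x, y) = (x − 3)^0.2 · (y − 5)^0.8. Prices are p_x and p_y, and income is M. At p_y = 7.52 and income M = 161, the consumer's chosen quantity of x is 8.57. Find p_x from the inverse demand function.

p_x = 4

This is Cobb-Douglas in (x−3, y−5): tangency gives 0.2·p_y·(y−5) = 0.8·p_x·(x−3).
After buying the subsistence bundle (3, 5), a share 0.2 of the remaining income goes to x: x* = 3 + 0.2·(M − 3p_x − 5p_y)/p_x.
Set x* = 8.57 in the demand function and solve for p_x: p_x = 4.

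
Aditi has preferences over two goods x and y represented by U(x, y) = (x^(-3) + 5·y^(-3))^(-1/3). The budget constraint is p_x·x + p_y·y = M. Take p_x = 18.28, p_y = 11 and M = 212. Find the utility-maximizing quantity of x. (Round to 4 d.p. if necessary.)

x* = 5.7366

MU_x ∝ x^(-4), MU_y ∝ 5·y^(-4), so MRS = (1/5)·(y/x)^(4) = p_x/p_y.
Solve for the ratio: y/x = [5·p_x/p_y]^(0.25).
Substitute y = (y/x)·x into the budget: x* = M/(p_x + p_y·(y/x)).
Numerically y/x = 1.697807, so x* = 212/(18.28 + 11·1.697807) = 5.7366.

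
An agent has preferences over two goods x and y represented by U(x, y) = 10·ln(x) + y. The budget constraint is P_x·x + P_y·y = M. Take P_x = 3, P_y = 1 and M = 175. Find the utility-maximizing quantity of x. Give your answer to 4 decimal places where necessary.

So x*(P_x,P_y) = 10·P_y/P_x, independent of income; and y* = (M − 10·P_y)/P_y.
At the given prices: x* = 10·1/3 = 3.3333.

x* = 3.3333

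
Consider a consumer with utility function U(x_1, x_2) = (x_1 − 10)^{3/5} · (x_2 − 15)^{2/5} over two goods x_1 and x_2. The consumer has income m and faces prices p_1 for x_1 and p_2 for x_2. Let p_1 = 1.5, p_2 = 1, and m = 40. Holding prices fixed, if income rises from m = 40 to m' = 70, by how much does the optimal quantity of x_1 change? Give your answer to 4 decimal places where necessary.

This is Cobb-Douglas in (x_1−10, x_2−15): tangency gives 0.6·p_2·(x_2−15) = 0.4·p_1·(x_1−10).
Substituting into the budget: x_1* = 10 + 0.6·(m − 10·p_1 − 15·p_2)/p_1, and x_2* = 15 + 0.4·(…)/p_2.
Discretionary income = 40 − 10·1.5 − 15·1 = 10; x_1* = 10 + 0.6·10/1.5 = 14.
At m' = 70: x_1* = 26. Change: 26 − 14 = 12.

Δx_1* = 12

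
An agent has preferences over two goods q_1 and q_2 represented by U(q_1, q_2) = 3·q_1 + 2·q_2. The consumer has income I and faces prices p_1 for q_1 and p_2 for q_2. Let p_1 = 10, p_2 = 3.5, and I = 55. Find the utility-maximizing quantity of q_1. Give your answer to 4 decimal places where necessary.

Perfect substitutes: compare marginal utility per dollar. 3/p_1 vs 2/p_2 → 0.3 vs 0.5714.
q_2 gives more utility per dollar, so spend all income on q_2: q_2* = I/p_2, q_1* = 0.
Numerically: q_1* = 0, q_2* = 15.7143.

q_1* = 0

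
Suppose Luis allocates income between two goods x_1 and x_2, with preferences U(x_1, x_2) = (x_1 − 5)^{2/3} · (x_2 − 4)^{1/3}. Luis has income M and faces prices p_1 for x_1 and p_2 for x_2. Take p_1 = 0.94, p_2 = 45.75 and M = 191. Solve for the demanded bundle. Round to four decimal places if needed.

x_1* = 7.3404, x_2* = 4.024

Let x_1' = x_1−5, x_2' = x_2−4. MRS = 2·x_2'/x_1' = p_1/p_2.
Substituting into the budget: x_1* = 5 + 2/3·(M − 5·p_1 − 4·p_2)/p_1, and x_2* = 4 + 1/3·(…)/p_2.
Discretionary income = 191 − 5·0.94 − 4·45.75 = 3.3; x_1* = 5 + 2/3·3.3/0.94 = 7.3404; x_2* = 4 + 1/3·3.3/45.75 = 4.024.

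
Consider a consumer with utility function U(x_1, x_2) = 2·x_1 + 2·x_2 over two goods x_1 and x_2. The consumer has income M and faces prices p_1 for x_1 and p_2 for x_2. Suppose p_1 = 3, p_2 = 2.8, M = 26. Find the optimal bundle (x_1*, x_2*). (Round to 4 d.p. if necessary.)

Linear utility — the consumer picks whichever good has higher MU/price: 2/3 = 0.6667 vs 2/2.8 = 0.7143.
x_2 gives more utility per dollar, so spend all income on x_2: x_2* = M/p_2, x_1* = 0.
Numerically: x_1* = 0, x_2* = 9.2857.

x_1* = 0, x_2* = 9.2857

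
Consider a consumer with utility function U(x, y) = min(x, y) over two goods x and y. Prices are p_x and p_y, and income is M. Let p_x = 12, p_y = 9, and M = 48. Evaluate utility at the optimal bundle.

V = 2.2857

Leontief preferences: the optimum is at the kink where x/1 = y/1, i.e. y = x.
Budget: p_x·x + p_y·x = M, so (p_x + p_y)·x = M.
Demand: x*(p_x,p_y,M) = M/(p_x + p_y), y* = M/(p_x + p_y).
Here 12 + 9 = 21, giving x* = 2.2857 and y* = 2.2857.
Utility at the optimum: U(2.2857, 2.2857) = 2.2857.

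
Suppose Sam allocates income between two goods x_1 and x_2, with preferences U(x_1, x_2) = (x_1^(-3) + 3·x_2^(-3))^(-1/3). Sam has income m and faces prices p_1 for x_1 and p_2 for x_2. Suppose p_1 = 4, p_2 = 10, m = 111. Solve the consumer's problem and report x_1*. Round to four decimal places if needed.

From the CES first-order condition, (1/3)·(x_2/x_1)^(4) = p_1/p_2.
Hence x_2/x_1 = (3·p_1/p_2)^(1/(4)), i.e. raised to the 0.25 power.
With the ratio pinned down, the budget gives x_1* = m/(p_1 + p_2·(x_2/x_1)) and x_2* = (x_2/x_1)·x_1*.
Numerically x_2/x_1 = 1.046635, so x_1* = 111/(4 + 10·1.046635) = 7.673.

x_1* = 7.673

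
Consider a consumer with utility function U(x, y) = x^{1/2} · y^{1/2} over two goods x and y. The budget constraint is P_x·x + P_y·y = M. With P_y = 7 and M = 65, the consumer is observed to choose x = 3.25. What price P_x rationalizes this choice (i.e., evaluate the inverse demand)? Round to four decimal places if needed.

Tangency: MRS = y/x = P_x/P_y.
Rearranging, P_y·y = P_x·x. Substituting into the budget gives P_x·x·(1 + 1) = M.
Demand: x*(P_x,P_y,M) = 0.5·M/P_x and y* = 0.5·M/P_y.
Set x* = 3.25 in the demand function and solve for P_x: P_x = 10.

P_x = 10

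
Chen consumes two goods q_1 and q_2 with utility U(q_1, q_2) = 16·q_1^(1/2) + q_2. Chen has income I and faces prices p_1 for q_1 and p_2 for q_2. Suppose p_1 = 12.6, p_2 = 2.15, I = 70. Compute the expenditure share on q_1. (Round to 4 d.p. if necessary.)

share on q_1 = 0.3354

MU_q_1 = 8/√q_1, MU_q_2 = 1. Tangency: 8/√q_1 = p_1/p_2.
Thus q_1* = (8·p_2/p_1)² — independent of I — with the rest of income spent on q_2.
Plugging in: q_1* = (8·2.15/12.6)² = 1.8634, q_2* = 21.6375.
Expenditure on q_1: 12.6·1.8634 = 23.4794; share = 0.3354.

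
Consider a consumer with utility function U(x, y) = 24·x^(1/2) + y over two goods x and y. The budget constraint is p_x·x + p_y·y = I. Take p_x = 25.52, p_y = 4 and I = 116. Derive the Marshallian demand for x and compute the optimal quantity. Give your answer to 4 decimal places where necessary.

Utility is quasi-linear in y; the FOC for x is 12/√x = p_x/p_y.
Thus x* = (12·p_y/p_x)² — independent of I — with the rest of income spent on y.
Plugging in: x* = (12·4/25.52)² = 3.5377.

x* = 3.5377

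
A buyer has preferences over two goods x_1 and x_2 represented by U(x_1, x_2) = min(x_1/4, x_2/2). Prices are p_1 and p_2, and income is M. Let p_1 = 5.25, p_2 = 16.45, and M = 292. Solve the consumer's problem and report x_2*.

x_2* = 10.8349

Demand: x_1*(p_1,p_2,M) = 4·M/(4·p_1 + 2·p_2), x_2* = 2·M/(4·p_1 + 2·p_2).
Here 4·5.25 + 2·16.45 = 53.9, giving x_2* = 10.8349.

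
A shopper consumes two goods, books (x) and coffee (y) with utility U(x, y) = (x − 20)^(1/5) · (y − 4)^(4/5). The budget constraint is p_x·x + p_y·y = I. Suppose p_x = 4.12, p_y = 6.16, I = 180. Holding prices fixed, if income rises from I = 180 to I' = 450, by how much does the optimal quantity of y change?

Δy* = 35.0649

Substituting into the budget: x* = 20 + 0.2·(I − 20·p_x − 4·p_y)/p_x, and y* = 4 + 0.8·(…)/p_y.
Discretionary income = 180 − 20·4.12 − 4·6.16 = 72.96; y* = 4 + 0.8·72.96/6.16 = 13.4753.
At I' = 450: y* = 48.5403. Change: 48.5403 − 13.4753 = 35.0649.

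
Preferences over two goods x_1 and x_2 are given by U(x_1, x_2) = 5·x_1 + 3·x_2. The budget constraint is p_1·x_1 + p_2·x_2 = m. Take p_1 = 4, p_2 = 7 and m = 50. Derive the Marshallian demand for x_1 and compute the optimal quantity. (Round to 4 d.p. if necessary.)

x_1* = 12.5

Linear utility — the consumer picks whichever good has higher MU/price: 5/4 = 1.25 vs 3/7 = 0.4286.
x_1 gives more utility per dollar, so spend all income on x_1: x_1* = m/p_1, x_2* = 0.
Numerically: x_1* = 12.5, x_2* = 0.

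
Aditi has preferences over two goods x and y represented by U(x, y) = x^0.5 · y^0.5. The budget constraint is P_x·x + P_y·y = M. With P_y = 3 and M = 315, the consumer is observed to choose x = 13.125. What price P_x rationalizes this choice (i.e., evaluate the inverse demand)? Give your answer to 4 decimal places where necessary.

P_x = 12

The MRS is y/x. Set MRS = P_x/P_y.
Rearranging, P_y·y = P_x·x. Substituting into the budget gives P_x·x·(1 + 1) = M.
Demand: x*(P_x,P_y,M) = 0.5·M/P_x and y* = 0.5·M/P_y.
Set x* = 13.125 in the demand function and solve for P_x: P_x = 12.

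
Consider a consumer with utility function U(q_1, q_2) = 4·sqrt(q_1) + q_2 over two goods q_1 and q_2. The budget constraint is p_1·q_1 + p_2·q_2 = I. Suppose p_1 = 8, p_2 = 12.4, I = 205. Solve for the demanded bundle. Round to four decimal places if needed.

MU_q_1 = 2/√q_1, MU_q_2 = 1. Tangency: 2/√q_1 = p_1/p_2.
Thus q_1* = (2·p_2/p_1)² — independent of I — with the rest of income spent on q_2.
Plugging in: q_1* = (2·12.4/8)² = 9.61, q_2* = 10.3323.

q_1* = 9.61, q_2* = 10.3323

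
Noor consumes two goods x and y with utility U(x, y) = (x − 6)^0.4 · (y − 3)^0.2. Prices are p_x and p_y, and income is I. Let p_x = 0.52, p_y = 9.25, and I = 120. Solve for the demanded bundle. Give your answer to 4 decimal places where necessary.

After buying the subsistence bundle (6, 3), a share 2/3 of the remaining income goes to x: x* = 6 + 2/3·(I − 6p_x − 3p_y)/p_x.
Discretionary income = 120 − 6·0.52 − 3·9.25 = 89.13; x* = 6 + 2/3·89.13/0.52 = 120.2692; y* = 3 + 1/3·89.13/9.25 = 6.2119.

x* = 120.2692, y* = 6.2119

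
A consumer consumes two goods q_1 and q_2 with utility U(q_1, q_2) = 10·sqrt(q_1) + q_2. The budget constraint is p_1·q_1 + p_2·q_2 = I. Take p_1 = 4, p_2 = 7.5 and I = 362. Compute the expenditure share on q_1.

share on q_1 = 0.9712

Utility is quasi-linear in q_2; the FOC for q_1 is 5/√q_1 = p_1/p_2.
Solve: √q_1 = 5·p_2/p_1, so q_1*(p_1,p_2) = (5·p_2/p_1)², and q_2* = (I − p_1·q_1*)/p_2.
Plugging in: q_1* = (5·7.5/4)² = 87.8906, q_2* = 1.3917.
Expenditure on q_1: 4·87.8906 = 351.5625; share = 0.9712.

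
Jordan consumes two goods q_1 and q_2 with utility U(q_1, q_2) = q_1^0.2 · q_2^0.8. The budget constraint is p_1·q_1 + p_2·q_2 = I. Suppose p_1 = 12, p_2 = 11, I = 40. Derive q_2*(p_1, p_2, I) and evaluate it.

The MRS is (1/4)·q_2/q_1. Set MRS = p_1/p_2.
Rearranging, p_2·q_2 = 4·p_1·q_1. Substituting into the budget gives p_1·q_1·(1 + 4) = I.
Demand: q_1*(p_1,p_2,I) = 0.2·I/p_1 and q_2* = 0.8·I/p_2.
At p_1=12, p_2=11, I=40: q_2* = 0.8·40/11 = 2.9091.

q_2* = 2.9091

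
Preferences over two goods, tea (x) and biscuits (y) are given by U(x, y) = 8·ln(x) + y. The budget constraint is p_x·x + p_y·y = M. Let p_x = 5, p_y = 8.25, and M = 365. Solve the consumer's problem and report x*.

MU_x = 8/x, MU_y = 1. Tangency: 8/x = p_x/p_y.
So x*(p_x,p_y) = 8·p_y/p_x, independent of income; and y* = (M − 8·p_y)/p_y.
At the given prices: x* = 8·8.25/5 = 13.2.

x* = 13.2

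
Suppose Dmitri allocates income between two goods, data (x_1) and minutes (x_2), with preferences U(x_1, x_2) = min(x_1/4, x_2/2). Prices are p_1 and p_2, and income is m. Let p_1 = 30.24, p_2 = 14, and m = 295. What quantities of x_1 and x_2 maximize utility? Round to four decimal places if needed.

x_1* = 7.9216, x_2* = 3.9608

Leontief preferences: the optimum is at the kink where x_1/4 = x_2/2, i.e. x_2 = (1/2)·x_1.
Budget: p_1·x_1 + p_2·(1/2)·x_1 = m, so (4·p_1 + 2·p_2)·x_1 = 4·m.
Demand: x_1*(p_1,p_2,m) = 4·m/(4·p_1 + 2·p_2), x_2* = 2·m/(4·p_1 + 2·p_2).
Here 4·30.24 + 2·14 = 148.96, giving x_1* = 7.9216 and x_2* = 3.9608.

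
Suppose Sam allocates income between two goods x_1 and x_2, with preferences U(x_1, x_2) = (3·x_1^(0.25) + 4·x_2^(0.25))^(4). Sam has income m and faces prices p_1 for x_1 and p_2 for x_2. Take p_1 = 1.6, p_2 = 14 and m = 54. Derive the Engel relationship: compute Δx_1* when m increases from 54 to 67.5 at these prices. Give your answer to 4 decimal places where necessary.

MRS = MU_x_1/MU_x_2 = (3/4)·(x_2/x_1)^(0.75). Set equal to p_1/p_2.
Hence x_2/x_1 = ((4/3)·p_1/p_2)^(1/(0.75)), i.e. raised to the 4/3 power.
With the ratio pinned down, the budget gives x_1* = m/(p_1 + p_2·(x_2/x_1)) and x_2* = (x_2/x_1)·x_1*.
Numerically x_2/x_1 = 0.081391, so x_1* = 54/(1.6 + 14·0.081391) = 19.7119.
At m' = 67.5: x_1* = 24.6398. Change: 24.6398 − 19.7119 = 4.928.

Δx_1* = 4.928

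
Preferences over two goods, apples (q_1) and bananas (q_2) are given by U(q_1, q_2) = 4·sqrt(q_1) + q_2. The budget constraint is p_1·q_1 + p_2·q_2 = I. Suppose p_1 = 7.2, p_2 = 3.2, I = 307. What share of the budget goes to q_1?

share on q_1 = 0.0185

Utility is quasi-linear in q_2; the FOC for q_1 is 2/√q_1 = p_1/p_2.
Thus q_1* = (2·p_2/p_1)² — independent of I — with the rest of income spent on q_2.
Plugging in: q_1* = (2·3.2/7.2)² = 0.7901, q_2* = 94.1597.
Expenditure on q_1: 7.2·0.7901 = 5.6889; share = 0.0185.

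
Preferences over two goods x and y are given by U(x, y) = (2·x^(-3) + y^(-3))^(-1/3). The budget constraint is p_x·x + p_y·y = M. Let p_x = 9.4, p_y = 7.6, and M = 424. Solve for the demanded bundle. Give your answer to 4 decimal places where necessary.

MU_x ∝ 2·x^(-4), MU_y ∝ y^(-4), so MRS = 2·(y/x)^(4) = p_x/p_y.
Solve for the ratio: y/x = [(1/2)·p_x/p_y]^(0.25).
Substitute y = (y/x)·x into the budget: x* = M/(p_x + p_y·(y/x)).
Numerically y/x = 0.886791, so x* = 424/(9.4 + 7.6·0.886791) = 26.2708 and y* = 0.886791·26.2708 = 23.2967.

x* = 26.2708, y* = 23.2967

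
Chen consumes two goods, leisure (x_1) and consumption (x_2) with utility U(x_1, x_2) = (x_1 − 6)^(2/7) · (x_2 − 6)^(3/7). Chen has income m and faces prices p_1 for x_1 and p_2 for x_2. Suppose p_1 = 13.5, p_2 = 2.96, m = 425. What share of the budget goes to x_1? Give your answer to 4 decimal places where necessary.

share on x_1 = 0.4976

Let x_1' = x_1−6, x_2' = x_2−6. MRS = (2/3)·x_2'/x_1' = p_1/p_2.
Substituting into the budget: x_1* = 6 + 0.4·(m − 6·p_1 − 6·p_2)/p_1, and x_2* = 6 + 0.6·(…)/p_2.
Discretionary income = 425 − 6·13.5 − 6·2.96 = 326.24; x_1* = 6 + 0.4·326.24/13.5 = 15.6664; x_2* = 6 + 0.6·326.24/2.96 = 72.1297.
Expenditure on x_1: 13.5·15.6664 = 211.496; share = 0.4976.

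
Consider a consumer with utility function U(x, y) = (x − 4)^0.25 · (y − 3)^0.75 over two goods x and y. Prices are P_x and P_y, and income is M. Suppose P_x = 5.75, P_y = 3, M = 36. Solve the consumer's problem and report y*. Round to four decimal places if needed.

y* = 4

Let x' = x−4, y' = y−3. MRS = (1/3)·y'/x' = P_x/P_y.
Substituting into the budget: x* = 4 + 0.25·(M − 4·P_x − 3·P_y)/P_x, and y* = 3 + 0.75·(…)/P_y.
Discretionary income = 36 − 4·5.75 − 3·3 = 4; y* = 3 + 0.75·4/3 = 4.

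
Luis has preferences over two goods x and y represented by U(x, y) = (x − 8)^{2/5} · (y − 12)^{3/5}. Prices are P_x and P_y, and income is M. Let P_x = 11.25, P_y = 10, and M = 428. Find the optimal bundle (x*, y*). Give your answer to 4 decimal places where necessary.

x* = 15.7511, y* = 25.08

Substituting into the budget: x* = 8 + 0.4·(M − 8·P_x − 12·P_y)/P_x, and y* = 12 + 0.6·(…)/P_y.
Discretionary income = 428 − 8·11.25 − 12·10 = 218; x* = 8 + 0.4·218/11.25 = 15.7511; y* = 12 + 0.6·218/10 = 25.08.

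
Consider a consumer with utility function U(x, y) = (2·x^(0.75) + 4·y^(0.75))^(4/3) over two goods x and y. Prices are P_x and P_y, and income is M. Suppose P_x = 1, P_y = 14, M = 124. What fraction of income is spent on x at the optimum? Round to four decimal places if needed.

share on x = 0.9942

Numerically y/x = 0.000416, so x* = 124/(1 + 14·0.000416) = 123.2812 and y* = 0.000416·123.2812 = 0.0513.
Expenditure on x: 1·123.2812 = 123.2812; share = 0.9942.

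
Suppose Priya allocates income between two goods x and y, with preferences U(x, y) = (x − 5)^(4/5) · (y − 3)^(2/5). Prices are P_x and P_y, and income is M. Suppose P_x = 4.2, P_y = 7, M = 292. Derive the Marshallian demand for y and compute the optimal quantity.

y* = 14.9048

Substituting into the budget: x* = 5 + 2/3·(M − 5·P_x − 3·P_y)/P_x, and y* = 3 + 1/3·(…)/P_y.
Discretionary income = 292 − 5·4.2 − 3·7 = 250; y* = 3 + 1/3·250/7 = 14.9048.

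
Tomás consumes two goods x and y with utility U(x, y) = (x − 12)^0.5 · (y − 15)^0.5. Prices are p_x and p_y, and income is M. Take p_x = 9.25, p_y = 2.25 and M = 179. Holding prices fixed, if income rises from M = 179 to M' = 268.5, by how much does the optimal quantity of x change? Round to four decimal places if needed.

Δx* = 4.8378

After buying the subsistence bundle (12, 15), a share 0.5 of the remaining income goes to x: x* = 12 + 0.5·(M − 12p_x − 15p_y)/p_x.
Discretionary income = 179 − 12·9.25 − 15·2.25 = 34.25; x* = 12 + 0.5·34.25/9.25 = 13.8514.
At M' = 268.5: x* = 18.6892. Change: 18.6892 − 13.8514 = 4.8378.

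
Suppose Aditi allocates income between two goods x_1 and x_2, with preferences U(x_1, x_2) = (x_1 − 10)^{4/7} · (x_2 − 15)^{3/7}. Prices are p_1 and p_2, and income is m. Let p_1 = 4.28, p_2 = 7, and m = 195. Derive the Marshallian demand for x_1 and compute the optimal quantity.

x_1* = 16.3017

MRS = (4/3)·(x_2−15)/(x_1−10). Tangency with p_1/p_2 gives x_2−15 = (3/4)·(p_1/p_2)·(x_1−10).
Substituting into the budget: x_1* = 10 + 4/7·(m − 10·p_1 − 15·p_2)/p_1, and x_2* = 15 + 3/7·(…)/p_2.
Discretionary income = 195 − 10·4.28 − 15·7 = 47.2; x_1* = 10 + 4/7·47.2/4.28 = 16.3017.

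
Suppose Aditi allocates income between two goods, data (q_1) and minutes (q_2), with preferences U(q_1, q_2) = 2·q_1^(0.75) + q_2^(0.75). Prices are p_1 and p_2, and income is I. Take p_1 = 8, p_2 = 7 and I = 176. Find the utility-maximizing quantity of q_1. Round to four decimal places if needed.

With the ratio pinned down, the budget gives q_1* = I/(p_1 + p_2·(q_2/q_1)) and q_2* = (q_2/q_1)·q_1*.
Numerically q_2/q_1 = 0.106622, so q_1* = 176/(8 + 7·0.106622) = 20.1227.

q_1* = 20.1227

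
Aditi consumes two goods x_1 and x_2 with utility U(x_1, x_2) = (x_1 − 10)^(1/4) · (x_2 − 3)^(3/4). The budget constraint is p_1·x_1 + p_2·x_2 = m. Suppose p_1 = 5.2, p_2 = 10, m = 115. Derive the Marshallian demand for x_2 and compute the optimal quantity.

x_2* = 5.475

This is Cobb-Douglas in (x_1−10, x_2−3): tangency gives 0.25·p_2·(x_2−3) = 0.75·p_1·(x_1−10).
Substituting into the budget: x_1* = 10 + 0.25·(m − 10·p_1 − 3·p_2)/p_1, and x_2* = 3 + 0.75·(…)/p_2.
Discretionary income = 115 − 10·5.2 − 3·10 = 33; x_2* = 3 + 0.75·33/10 = 5.475.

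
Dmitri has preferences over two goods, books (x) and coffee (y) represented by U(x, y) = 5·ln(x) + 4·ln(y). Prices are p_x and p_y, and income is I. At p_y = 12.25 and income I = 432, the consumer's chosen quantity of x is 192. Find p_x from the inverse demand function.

Tangency: MRS = (5/4)·y/x = p_x/p_y.
So 5·p_y·y = 4·p_x·x; combined with the budget, a share 5/9 of income goes to x.
Demand: x*(p_x,p_y,I) = 5/9·I/p_x and y* = 4/9·I/p_y.
Set x* = 192 in the demand function and solve for p_x: p_x = 1.25.

p_x = 1.25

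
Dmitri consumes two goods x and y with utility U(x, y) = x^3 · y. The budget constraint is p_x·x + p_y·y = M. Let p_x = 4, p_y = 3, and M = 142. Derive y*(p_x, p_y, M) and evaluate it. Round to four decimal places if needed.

y* = 11.8333

MU_x/MU_y = (3·y)/(x); tangency sets this equal to p_x/p_y.
So 3·p_y·y = p_x·x; combined with the budget, a share 0.75 of income goes to x.
Demand: x*(p_x,p_y,M) = 0.75·M/p_x and y* = 0.25·M/p_y.
At p_x=4, p_y=3, M=142: y* = 0.25·142/3 = 11.8333.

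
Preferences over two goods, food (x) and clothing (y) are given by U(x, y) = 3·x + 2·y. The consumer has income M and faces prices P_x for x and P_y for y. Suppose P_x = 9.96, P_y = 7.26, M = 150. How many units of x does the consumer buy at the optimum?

Linear utility — the consumer picks whichever good has higher MU/price: 3/9.96 = 0.3012 vs 2/7.26 = 0.2755.
x gives more utility per dollar, so spend all income on x: x* = M/P_x, y* = 0.
Numerically: x* = 15.0602, y* = 0.

x* = 15.0602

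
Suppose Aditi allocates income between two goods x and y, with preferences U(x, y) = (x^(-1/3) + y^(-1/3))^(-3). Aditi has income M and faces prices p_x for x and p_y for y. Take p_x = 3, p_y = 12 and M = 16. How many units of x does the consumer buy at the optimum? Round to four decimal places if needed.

x* = 2.2091

MRS = MU_x/MU_y = (y/x)^(4/3). Set equal to p_x/p_y.
Solve for the ratio: y/x = [p_x/p_y]^(0.75).
Substitute y = (y/x)·x into the budget: x* = M/(p_x + p_y·(y/x)).
Numerically y/x = 0.353553, so x* = 16/(3 + 12·0.353553) = 2.2091.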